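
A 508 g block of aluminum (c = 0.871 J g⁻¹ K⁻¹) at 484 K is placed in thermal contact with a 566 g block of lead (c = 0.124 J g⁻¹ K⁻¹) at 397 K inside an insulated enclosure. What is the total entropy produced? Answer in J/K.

Energy balance: T_f = (m₁c₁T₁ + m₂c₂T₂)/(m₁c₁ + m₂c₂) = 472.09 K.
ΔS₁ = m₁c₁ ln(T_f/T₁) = 442.468 × ln(472.09/484) = -11.025 J/K.
ΔS₂ = m₂c₂ ln(T_f/T₂) = 70.184 × ln(472.09/397) = 12.158 J/K.
ΔS_total = -11.025 + 12.158 = 1.13 J/K.

ΔS_total = 1.13 J/K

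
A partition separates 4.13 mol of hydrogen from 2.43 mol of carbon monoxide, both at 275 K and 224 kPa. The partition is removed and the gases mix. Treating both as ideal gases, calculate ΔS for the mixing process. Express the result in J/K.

Mole fractions: x_A = 4.13/6.56 = 0.63, x_B = 0.37.
ΔS_mix = −R(n_A ln x_A + n_B ln x_B) = −8.314 × (4.13 ln 0.63 + 2.43 ln 0.37) = 36 J/K.

ΔS_mix = 36 J/K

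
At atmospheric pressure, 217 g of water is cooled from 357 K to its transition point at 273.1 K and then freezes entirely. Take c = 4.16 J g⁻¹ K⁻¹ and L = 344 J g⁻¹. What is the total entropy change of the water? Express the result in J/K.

ΔS = -515 J/K

Cooling step: ΔS₁ = m c ln(T_tr/T_i) = 217 × 4.16 × ln(273.1/357) = -241.8 J/K.
Phase change: ΔS₂ = −mL/T_tr = −217 × 344 / 273.1 = -273.3 J/K.
ΔS_total = (-241.8) + (-273.3) = -515 J/K.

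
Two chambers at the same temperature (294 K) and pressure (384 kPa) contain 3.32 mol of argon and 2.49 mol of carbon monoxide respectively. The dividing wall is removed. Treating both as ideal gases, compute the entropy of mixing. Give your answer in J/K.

ΔS_mix = 33 J/K

Mole fractions: x_A = 3.32/5.81 = 0.571, x_B = 0.429.
ΔS_mix = −R(n_A ln x_A + n_B ln x_B) = −8.314 × (3.32 ln 0.571 + 2.49 ln 0.429) = 33 J/K.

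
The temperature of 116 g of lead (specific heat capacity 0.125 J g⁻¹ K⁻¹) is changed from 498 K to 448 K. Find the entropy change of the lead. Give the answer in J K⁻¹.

ΔS = -1.53 J/K

ΔS = ∫dQ_rev/T = m c ln(T₂/T₁) = 116 × 0.125 × ln(448/498) = -1.53 J/K.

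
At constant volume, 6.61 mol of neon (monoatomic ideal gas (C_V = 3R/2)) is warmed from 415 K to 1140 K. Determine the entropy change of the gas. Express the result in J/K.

At constant volume, ΔS = nC_V ln(T₂/T₁) with C_V = 3R/2 = 12.47 J mol⁻¹ K⁻¹.
ΔS = 6.61 × 12.47 × ln(1140/415) = 83.3 J/K.

ΔS = 83.3 J/K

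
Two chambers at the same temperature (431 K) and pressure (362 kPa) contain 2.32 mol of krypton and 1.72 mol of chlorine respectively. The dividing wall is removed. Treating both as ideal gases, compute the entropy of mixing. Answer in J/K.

ΔS_mix = 22.9 J/K

Mole fractions: x_A = 2.32/4.04 = 0.574, x_B = 0.426.
ΔS_mix = −R(n_A ln x_A + n_B ln x_B) = −8.314 × (2.32 ln 0.574 + 1.72 ln 0.426) = 22.9 J/K.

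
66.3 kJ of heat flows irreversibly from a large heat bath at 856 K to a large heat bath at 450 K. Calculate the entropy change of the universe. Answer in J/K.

ΔS_hot = −Q/T_H = −66300/856 = -77.45 J/K and ΔS_cold = +Q/T_C = 66300/450 = 147.3 J/K.
ΔS_total = -77.45 + 147.3 = 69.9 J/K, positive as the second law requires.

ΔS_total = 69.9 J/K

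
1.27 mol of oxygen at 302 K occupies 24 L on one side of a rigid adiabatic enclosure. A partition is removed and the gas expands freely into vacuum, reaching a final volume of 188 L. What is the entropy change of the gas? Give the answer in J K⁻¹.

ΔS_gas = 21.7 J/K

For an ideal gas in free expansion Q = 0 and W = 0, so T is unchanged.
Entropy is a state function; using a reversible isothermal path, ΔS_gas = nR ln(V₂/V₁) = 1.27 × 8.314 × ln(188/24) = 21.7 J/K.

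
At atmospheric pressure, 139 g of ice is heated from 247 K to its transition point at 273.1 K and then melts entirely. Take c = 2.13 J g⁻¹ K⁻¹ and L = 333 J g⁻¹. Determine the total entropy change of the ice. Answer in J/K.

Warming step: ΔS₁ = m c ln(T_tr/T_i) = 139 × 2.13 × ln(273.1/247) = 29.74 J/K.
Phase change: ΔS₂ = +mL/T_tr = 139 × 333 / 273.1 = 169.5 J/K.
ΔS_total = (29.74) + (169.5) = 199 J/K.

ΔS = 199 J/K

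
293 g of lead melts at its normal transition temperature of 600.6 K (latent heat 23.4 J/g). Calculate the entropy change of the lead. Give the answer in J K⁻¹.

Heat absorbed by the substance: Q = mL = 293 × 23.4 = 6856.2 J.
At constant T, ΔS = Q_rev/T = 6856.2 / 600.6 = 11.4 J/K.

ΔS = 11.4 J/K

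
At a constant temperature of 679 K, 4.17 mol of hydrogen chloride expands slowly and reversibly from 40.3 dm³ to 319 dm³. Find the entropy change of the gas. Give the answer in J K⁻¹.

For an isothermal ideal gas ΔS_gas = nR ln(V₂/V₁) = 4.17 × 8.314 × ln(319/40.3) = 71.7 J/K.

ΔS_gas = 71.7 J/K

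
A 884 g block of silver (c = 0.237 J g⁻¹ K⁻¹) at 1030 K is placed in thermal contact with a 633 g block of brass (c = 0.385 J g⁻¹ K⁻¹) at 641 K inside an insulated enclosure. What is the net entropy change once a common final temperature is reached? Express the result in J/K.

Energy balance: T_f = (m₁c₁T₁ + m₂c₂T₂)/(m₁c₁ + m₂c₂) = 820.82 K.
ΔS₁ = m₁c₁ ln(T_f/T₁) = 209.508 × ln(820.82/1030) = -47.56 J/K.
ΔS₂ = m₂c₂ ln(T_f/T₂) = 243.705 × ln(820.82/641) = 60.26 J/K.
ΔS_total = -47.56 + 60.26 = 12.7 J/K.

ΔS_total = 12.7 J/K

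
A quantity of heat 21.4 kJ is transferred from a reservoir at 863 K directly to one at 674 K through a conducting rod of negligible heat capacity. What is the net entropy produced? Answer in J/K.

ΔS_total = 6.95 J/K

ΔS_hot = −Q/T_H = −21400/863 = -24.8 J/K and ΔS_cold = +Q/T_C = 21400/674 = 31.75 J/K.
ΔS_total = -24.8 + 31.75 = 6.95 J/K, positive as the second law requires.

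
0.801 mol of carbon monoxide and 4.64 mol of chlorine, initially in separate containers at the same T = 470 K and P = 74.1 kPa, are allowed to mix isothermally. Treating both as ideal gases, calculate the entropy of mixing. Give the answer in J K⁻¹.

ΔS_mix = 18.9 J/K

Mole fractions: x_A = 0.801/5.44 = 0.147, x_B = 0.853.
ΔS_mix = −R(n_A ln x_A + n_B ln x_B) = −8.314 × (0.801 ln 0.147 + 4.64 ln 0.853) = 18.9 J/K.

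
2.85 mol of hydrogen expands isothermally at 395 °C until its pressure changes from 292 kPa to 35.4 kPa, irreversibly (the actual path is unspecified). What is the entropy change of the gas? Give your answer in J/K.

ΔS_gas = 50 J/K

Entropy is a state function, so ΔS_gas depends only on the end states.
For an isothermal ideal gas ΔS_gas = nR ln(P₁/P₂) = 2.85 × 8.314 × ln(292/35.4) = 50 J/K.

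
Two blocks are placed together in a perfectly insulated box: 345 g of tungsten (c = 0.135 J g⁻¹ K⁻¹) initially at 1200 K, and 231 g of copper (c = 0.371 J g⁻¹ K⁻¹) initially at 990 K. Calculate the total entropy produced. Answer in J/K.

Energy balance: T_f = (m₁c₁T₁ + m₂c₂T₂)/(m₁c₁ + m₂c₂) = 1063.9 K.
ΔS₁ = m₁c₁ ln(T_f/T₁) = 46.575 × ln(1063.9/1200) = -5.605 J/K.
ΔS₂ = m₂c₂ ln(T_f/T₂) = 85.701 × ln(1063.9/990) = 6.173 J/K.
ΔS_total = -5.605 + 6.173 = 0.568 J/K.

ΔS_total = 0.568 J/K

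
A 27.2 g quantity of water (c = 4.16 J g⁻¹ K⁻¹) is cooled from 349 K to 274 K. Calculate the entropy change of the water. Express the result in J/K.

ΔS = -27.4 J/K

ΔS = ∫dQ_rev/T = m c ln(T₂/T₁) = 27.2 × 4.16 × ln(274/349) = -27.4 J/K.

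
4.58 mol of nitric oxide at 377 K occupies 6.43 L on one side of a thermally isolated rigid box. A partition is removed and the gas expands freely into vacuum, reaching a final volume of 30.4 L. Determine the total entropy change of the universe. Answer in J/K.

ΔS_universe = 59.2 J/K

No heat is exchanged and no work is done, so the ideal-gas temperature stays constant.
Entropy is a state function; using a reversible isothermal path, ΔS_gas = nR ln(V₂/V₁) = 4.58 × 8.314 × ln(30.4/6.43) = 59.2 J/K.
The insulated surroundings exchange no heat, so ΔS_surr = 0 and ΔS_universe = ΔS_gas.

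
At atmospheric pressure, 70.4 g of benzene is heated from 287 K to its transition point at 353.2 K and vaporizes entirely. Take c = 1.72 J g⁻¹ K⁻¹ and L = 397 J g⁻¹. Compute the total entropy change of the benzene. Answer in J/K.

ΔS = 104 J/K

Warming step: ΔS₁ = m c ln(T_tr/T_i) = 70.4 × 1.72 × ln(353.2/287) = 25.13 J/K.
Phase change: ΔS₂ = +mL/T_tr = 70.4 × 397 / 353.2 = 79.13 J/K.
ΔS_total = (25.13) + (79.13) = 104 J/K.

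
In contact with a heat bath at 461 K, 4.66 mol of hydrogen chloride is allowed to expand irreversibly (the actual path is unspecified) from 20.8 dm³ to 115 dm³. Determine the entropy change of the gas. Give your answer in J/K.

Entropy is a state function, so ΔS_gas depends only on the end states.
For an isothermal ideal gas ΔS_gas = nR ln(V₂/V₁) = 4.66 × 8.314 × ln(115/20.8) = 66.3 J/K.

ΔS_gas = 66.3 J/K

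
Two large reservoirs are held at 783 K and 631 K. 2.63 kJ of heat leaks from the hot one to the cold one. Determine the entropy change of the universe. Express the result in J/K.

ΔS_total = 0.809 J/K

ΔS_hot = −Q/T_H = −2630/783 = -3.359 J/K and ΔS_cold = +Q/T_C = 2630/631 = 4.168 J/K.
ΔS_total = -3.359 + 4.168 = 0.809 J/K, positive as the second law requires.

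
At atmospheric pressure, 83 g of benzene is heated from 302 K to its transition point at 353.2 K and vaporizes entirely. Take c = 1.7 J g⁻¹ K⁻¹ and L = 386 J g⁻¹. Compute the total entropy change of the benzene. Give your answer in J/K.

ΔS = 113 J/K

Warming step: ΔS₁ = m c ln(T_tr/T_i) = 83 × 1.7 × ln(353.2/302) = 22.1 J/K.
Phase change: ΔS₂ = +mL/T_tr = 83 × 386 / 353.2 = 90.71 J/K.
ΔS_total = (22.1) + (90.71) = 113 J/K.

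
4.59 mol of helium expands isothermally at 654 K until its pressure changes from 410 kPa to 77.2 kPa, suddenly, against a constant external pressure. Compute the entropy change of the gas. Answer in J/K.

ΔS_gas = 63.7 J/K

Entropy is a state function, so ΔS_gas depends only on the end states.
For an isothermal ideal gas ΔS_gas = nR ln(P₁/P₂) = 4.59 × 8.314 × ln(410/77.2) = 63.7 J/K.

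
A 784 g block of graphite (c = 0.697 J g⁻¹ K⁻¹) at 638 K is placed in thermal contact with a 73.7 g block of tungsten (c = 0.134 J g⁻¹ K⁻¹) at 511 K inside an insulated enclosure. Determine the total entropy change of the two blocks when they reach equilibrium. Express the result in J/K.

Energy balance: T_f = (m₁c₁T₁ + m₂c₂T₂)/(m₁c₁ + m₂c₂) = 635.75 K.
ΔS₁ = m₁c₁ ln(T_f/T₁) = 546.448 × ln(635.75/638) = -1.934 J/K.
ΔS₂ = m₂c₂ ln(T_f/T₂) = 9.8758 × ln(635.75/511) = 2.157 J/K.
ΔS_total = -1.934 + 2.157 = 0.223 J/K.

ΔS_total = 0.223 J/K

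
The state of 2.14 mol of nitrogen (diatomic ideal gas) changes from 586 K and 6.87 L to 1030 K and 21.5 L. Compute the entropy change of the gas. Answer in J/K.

Entropy is a state function: ΔS = nC_V ln(T₂/T₁) + nR ln(V₂/V₁), with C_V = 5R/2 = 20.79 J mol⁻¹ K⁻¹ for a diatomic ideal gas.
ΔS = 2.14 × [20.79 × ln(1030/586) + 8.314 × ln(21.5/6.87)] = 45.4 J/K.

ΔS = 45.4 J/K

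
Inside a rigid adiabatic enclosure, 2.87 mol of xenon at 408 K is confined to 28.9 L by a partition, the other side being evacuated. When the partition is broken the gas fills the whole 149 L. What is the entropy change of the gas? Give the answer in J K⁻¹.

ΔS_gas = 39.1 J/K

For an ideal gas in free expansion Q = 0 and W = 0, so T is unchanged.
Entropy is a state function; using a reversible isothermal path, ΔS_gas = nR ln(V₂/V₁) = 2.87 × 8.314 × ln(149/28.9) = 39.1 J/K.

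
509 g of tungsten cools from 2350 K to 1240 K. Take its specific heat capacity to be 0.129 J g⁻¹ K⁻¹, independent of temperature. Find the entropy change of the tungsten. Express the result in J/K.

ΔS = -42 J/K

ΔS = ∫dQ_rev/T = m c ln(T₂/T₁) = 509 × 0.129 × ln(1240/2350) = -42 J/K.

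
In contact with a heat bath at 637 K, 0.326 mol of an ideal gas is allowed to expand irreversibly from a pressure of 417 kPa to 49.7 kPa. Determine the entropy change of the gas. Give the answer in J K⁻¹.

Entropy is a state function, so ΔS_gas depends only on the end states.
For an isothermal ideal gas ΔS_gas = nR ln(P₁/P₂) = 0.326 × 8.314 × ln(417/49.7) = 5.77 J/K.

ΔS_gas = 5.77 J/K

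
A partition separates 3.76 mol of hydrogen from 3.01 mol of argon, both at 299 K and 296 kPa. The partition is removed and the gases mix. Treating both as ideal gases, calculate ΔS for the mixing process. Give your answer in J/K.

ΔS_mix = 38.7 J/K

Mole fractions: x_A = 3.76/6.77 = 0.555, x_B = 0.445.
ΔS_mix = −R(n_A ln x_A + n_B ln x_B) = −8.314 × (3.76 ln 0.555 + 3.01 ln 0.445) = 38.7 J/K.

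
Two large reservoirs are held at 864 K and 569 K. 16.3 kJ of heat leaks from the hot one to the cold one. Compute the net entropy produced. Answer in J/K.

ΔS_hot = −Q/T_H = −16300/864 = -18.87 J/K and ΔS_cold = +Q/T_C = 16300/569 = 28.65 J/K.
ΔS_total = -18.87 + 28.65 = 9.78 J/K, positive as the second law requires.

ΔS_total = 9.78 J/K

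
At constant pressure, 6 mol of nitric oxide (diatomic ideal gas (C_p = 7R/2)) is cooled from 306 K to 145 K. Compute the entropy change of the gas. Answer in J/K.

ΔS = -130 J/K

At constant pressure, ΔS = nC_p ln(T₂/T₁) with C_p = 7R/2 = 29.1 J mol⁻¹ K⁻¹.
ΔS = 6 × 29.1 × ln(145/306) = -130 J/K.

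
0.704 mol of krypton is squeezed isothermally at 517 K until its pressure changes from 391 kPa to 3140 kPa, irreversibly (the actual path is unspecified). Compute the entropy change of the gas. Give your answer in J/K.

Entropy is a state function, so ΔS_gas depends only on the end states.
For an isothermal ideal gas ΔS_gas = nR ln(P₁/P₂) = 0.704 × 8.314 × ln(391/3140) = -12.2 J/K.

ΔS_gas = -12.2 J/K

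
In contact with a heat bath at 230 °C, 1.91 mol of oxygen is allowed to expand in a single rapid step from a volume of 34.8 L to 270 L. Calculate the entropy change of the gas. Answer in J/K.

Entropy is a state function, so ΔS_gas depends only on the end states.
For an isothermal ideal gas ΔS_gas = nR ln(V₂/V₁) = 1.91 × 8.314 × ln(270/34.8) = 32.5 J/K.

ΔS_gas = 32.5 J/K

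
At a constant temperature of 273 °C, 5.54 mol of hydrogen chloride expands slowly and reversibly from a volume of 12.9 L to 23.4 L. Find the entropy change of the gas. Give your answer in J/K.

For an isothermal ideal gas ΔS_gas = nR ln(V₂/V₁) = 5.54 × 8.314 × ln(23.4/12.9) = 27.4 J/K.

ΔS_gas = 27.4 J/K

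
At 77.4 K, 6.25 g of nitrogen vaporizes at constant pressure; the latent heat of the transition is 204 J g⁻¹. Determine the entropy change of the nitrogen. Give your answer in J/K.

Heat absorbed by the substance: Q = mL = 6.25 × 204 = 1275 J.
At constant T, ΔS = Q_rev/T = 1275 / 77.4 = 16.5 J/K.

ΔS = 16.5 J/K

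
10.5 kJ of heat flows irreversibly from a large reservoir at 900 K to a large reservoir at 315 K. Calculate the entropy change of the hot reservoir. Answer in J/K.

ΔS_hot = -11.7 J/K

The hot reservoir loses heat Q, so ΔS_hot = −Q/T_H = −10500/900 = -11.7 J/K.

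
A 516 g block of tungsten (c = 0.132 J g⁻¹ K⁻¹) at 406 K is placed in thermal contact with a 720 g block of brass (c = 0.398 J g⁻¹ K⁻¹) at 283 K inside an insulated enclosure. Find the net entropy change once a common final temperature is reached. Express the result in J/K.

ΔS_total = 3.85 J/K

Energy balance: T_f = (m₁c₁T₁ + m₂c₂T₂)/(m₁c₁ + m₂c₂) = 306.62 K.
ΔS₁ = m₁c₁ ln(T_f/T₁) = 68.112 × ln(306.62/406) = -19.12 J/K.
ΔS₂ = m₂c₂ ln(T_f/T₂) = 286.56 × ln(306.62/283) = 22.97 J/K.
ΔS_total = -19.12 + 22.97 = 3.85 J/K.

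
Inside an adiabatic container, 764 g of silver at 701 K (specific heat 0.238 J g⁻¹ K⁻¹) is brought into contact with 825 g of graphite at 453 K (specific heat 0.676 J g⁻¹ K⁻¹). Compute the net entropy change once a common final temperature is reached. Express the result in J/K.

ΔS_total = 14 J/K

Energy balance: T_f = (m₁c₁T₁ + m₂c₂T₂)/(m₁c₁ + m₂c₂) = 513.98 K.
ΔS₁ = m₁c₁ ln(T_f/T₁) = 181.832 × ln(513.98/701) = -56.43 J/K.
ΔS₂ = m₂c₂ ln(T_f/T₂) = 557.7 × ln(513.98/453) = 70.43 J/K.
ΔS_total = -56.43 + 70.43 = 14 J/K.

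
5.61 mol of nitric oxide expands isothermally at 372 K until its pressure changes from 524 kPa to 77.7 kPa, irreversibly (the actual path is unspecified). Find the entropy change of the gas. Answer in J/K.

Entropy is a state function, so ΔS_gas depends only on the end states.
For an isothermal ideal gas ΔS_gas = nR ln(P₁/P₂) = 5.61 × 8.314 × ln(524/77.7) = 89 J/K.

ΔS_gas = 89 J/K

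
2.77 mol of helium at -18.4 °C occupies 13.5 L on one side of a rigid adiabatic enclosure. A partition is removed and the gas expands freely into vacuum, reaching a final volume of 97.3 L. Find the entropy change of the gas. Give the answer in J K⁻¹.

ΔS_gas = 45.5 J/K

No heat is exchanged and no work is done, so the ideal-gas temperature stays constant.
Entropy is a state function; using a reversible isothermal path, ΔS_gas = nR ln(V₂/V₁) = 2.77 × 8.314 × ln(97.3/13.5) = 45.5 J/K.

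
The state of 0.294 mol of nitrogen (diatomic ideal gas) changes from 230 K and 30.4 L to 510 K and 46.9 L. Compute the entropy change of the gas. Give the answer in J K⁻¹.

Entropy is a state function: ΔS = nC_V ln(T₂/T₁) + nR ln(V₂/V₁), with C_V = 5R/2 = 20.79 J mol⁻¹ K⁻¹ for a diatomic ideal gas.
ΔS = 0.294 × [20.79 × ln(510/230) + 8.314 × ln(46.9/30.4)] = 5.93 J/K.

ΔS = 5.93 J/K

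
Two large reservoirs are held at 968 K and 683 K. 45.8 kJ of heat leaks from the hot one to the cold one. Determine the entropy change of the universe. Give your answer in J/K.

ΔS_hot = −Q/T_H = −45800/968 = -47.314 J/K and ΔS_cold = +Q/T_C = 45800/683 = 67.057 J/K.
ΔS_total = -47.314 + 67.057 = 19.7 J/K, positive as the second law requires.

ΔS_total = 19.7 J/K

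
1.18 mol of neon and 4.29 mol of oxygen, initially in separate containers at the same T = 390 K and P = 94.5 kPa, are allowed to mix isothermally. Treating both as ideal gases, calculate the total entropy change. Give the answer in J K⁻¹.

Mole fractions: x_A = 1.18/5.47 = 0.216, x_B = 0.784.
ΔS_mix = −R(n_A ln x_A + n_B ln x_B) = −8.314 × (1.18 ln 0.216 + 4.29 ln 0.784) = 23.7 J/K.

ΔS_mix = 23.7 J/K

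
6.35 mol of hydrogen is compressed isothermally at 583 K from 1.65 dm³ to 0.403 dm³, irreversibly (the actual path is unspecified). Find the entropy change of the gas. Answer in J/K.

Entropy is a state function, so ΔS_gas depends only on the end states.
For an isothermal ideal gas ΔS_gas = nR ln(V₂/V₁) = 6.35 × 8.314 × ln(0.403/1.65) = -74.4 J/K.

ΔS_gas = -74.4 J/K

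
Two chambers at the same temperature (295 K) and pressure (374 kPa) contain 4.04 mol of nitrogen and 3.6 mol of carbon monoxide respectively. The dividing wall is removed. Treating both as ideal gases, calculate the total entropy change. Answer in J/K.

Mole fractions: x_A = 4.04/7.64 = 0.529, x_B = 0.471.
ΔS_mix = −R(n_A ln x_A + n_B ln x_B) = −8.314 × (4.04 ln 0.529 + 3.6 ln 0.471) = 43.9 J/K.

ΔS_mix = 43.9 J/K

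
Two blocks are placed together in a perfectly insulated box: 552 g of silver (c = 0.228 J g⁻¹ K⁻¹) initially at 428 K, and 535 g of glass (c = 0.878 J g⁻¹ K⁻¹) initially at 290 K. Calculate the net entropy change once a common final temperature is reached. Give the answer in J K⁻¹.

ΔS_total = 8.08 J/K

Energy balance: T_f = (m₁c₁T₁ + m₂c₂T₂)/(m₁c₁ + m₂c₂) = 319.16 K.
ΔS₁ = m₁c₁ ln(T_f/T₁) = 125.856 × ln(319.16/428) = -36.93 J/K.
ΔS₂ = m₂c₂ ln(T_f/T₂) = 469.73 × ln(319.16/290) = 45.01 J/K.
ΔS_total = -36.93 + 45.01 = 8.08 J/K.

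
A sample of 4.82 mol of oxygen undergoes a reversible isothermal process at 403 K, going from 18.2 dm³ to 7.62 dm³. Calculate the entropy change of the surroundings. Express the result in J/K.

ΔS_surr = 34.9 J/K

For an isothermal ideal gas ΔS_gas = nR ln(V₂/V₁) = 4.82 × 8.314 × ln(7.62/18.2) = -34.9 J/K.
The process is reversible, so ΔS_surr = −ΔS_gas = 34.9 J/K and ΔS_universe = 0.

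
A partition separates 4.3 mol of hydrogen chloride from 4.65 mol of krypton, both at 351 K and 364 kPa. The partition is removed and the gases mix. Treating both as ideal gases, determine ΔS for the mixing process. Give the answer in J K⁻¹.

ΔS_mix = 51.5 J/K

Mole fractions: x_A = 4.3/8.95 = 0.48, x_B = 0.52.
ΔS_mix = −R(n_A ln x_A + n_B ln x_B) = −8.314 × (4.3 ln 0.48 + 4.65 ln 0.52) = 51.5 J/K.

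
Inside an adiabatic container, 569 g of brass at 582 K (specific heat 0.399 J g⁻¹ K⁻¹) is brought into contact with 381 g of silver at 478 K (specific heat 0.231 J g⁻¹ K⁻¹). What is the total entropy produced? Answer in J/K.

Energy balance: T_f = (m₁c₁T₁ + m₂c₂T₂)/(m₁c₁ + m₂c₂) = 552.95 K.
ΔS₁ = m₁c₁ ln(T_f/T₁) = 227.031 × ln(552.95/582) = -11.63 J/K.
ΔS₂ = m₂c₂ ln(T_f/T₂) = 88.011 × ln(552.95/478) = 12.82 J/K.
ΔS_total = -11.63 + 12.82 = 1.19 J/K.

ΔS_total = 1.19 J/K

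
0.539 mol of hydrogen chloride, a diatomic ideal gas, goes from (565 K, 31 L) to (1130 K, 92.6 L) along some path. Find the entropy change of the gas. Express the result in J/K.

Entropy is a state function: ΔS = nC_V ln(T₂/T₁) + nR ln(V₂/V₁), with C_V = 5R/2 = 20.79 J mol⁻¹ K⁻¹ for a diatomic ideal gas.
ΔS = 0.539 × [20.79 × ln(1130/565) + 8.314 × ln(92.6/31)] = 12.7 J/K.

ΔS = 12.7 J/K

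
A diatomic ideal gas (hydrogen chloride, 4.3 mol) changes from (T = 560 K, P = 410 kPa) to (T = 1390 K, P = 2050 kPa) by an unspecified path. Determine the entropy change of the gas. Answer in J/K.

ΔS = nC_p ln(T₂/T₁) − nR ln(P₂/P₁), with C_p = 7R/2 = 29.1 J mol⁻¹ K⁻¹ for a diatomic ideal gas.
ΔS = 4.3 × [29.1 × ln(1390/560) − 8.314 × ln(2050/410)] = 56.2 J/K.

ΔS = 56.2 J/K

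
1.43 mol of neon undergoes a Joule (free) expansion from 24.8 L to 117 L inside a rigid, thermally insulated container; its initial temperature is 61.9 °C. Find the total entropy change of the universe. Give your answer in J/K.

For an ideal gas in free expansion Q = 0 and W = 0, so T is unchanged.
Entropy is a state function; using a reversible isothermal path, ΔS_gas = nR ln(V₂/V₁) = 1.43 × 8.314 × ln(117/24.8) = 18.4 J/K.
The insulated surroundings exchange no heat, so ΔS_surr = 0 and ΔS_universe = ΔS_gas.

ΔS_universe = 18.4 J/K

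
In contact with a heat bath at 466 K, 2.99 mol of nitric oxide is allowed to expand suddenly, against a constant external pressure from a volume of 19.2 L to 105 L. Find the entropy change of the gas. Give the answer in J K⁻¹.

Entropy is a state function, so ΔS_gas depends only on the end states.
For an isothermal ideal gas ΔS_gas = nR ln(V₂/V₁) = 2.99 × 8.314 × ln(105/19.2) = 42.2 J/K.

ΔS_gas = 42.2 J/K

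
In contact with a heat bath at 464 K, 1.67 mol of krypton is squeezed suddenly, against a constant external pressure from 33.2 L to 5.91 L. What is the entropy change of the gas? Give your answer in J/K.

ΔS_gas = -24 J/K

Entropy is a state function, so ΔS_gas depends only on the end states.
For an isothermal ideal gas ΔS_gas = nR ln(V₂/V₁) = 1.67 × 8.314 × ln(5.91/33.2) = -24 J/K.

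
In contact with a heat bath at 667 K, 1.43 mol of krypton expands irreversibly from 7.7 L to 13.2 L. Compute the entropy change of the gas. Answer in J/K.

ΔS_gas = 6.41 J/K

Entropy is a state function, so ΔS_gas depends only on the end states.
For an isothermal ideal gas ΔS_gas = nR ln(V₂/V₁) = 1.43 × 8.314 × ln(13.2/7.7) = 6.41 J/K.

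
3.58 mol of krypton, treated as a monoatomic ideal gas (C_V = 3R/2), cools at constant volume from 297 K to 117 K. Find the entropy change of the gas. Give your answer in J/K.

ΔS = -41.6 J/K

At constant volume, ΔS = nC_V ln(T₂/T₁) with C_V = 3R/2 = 12.47 J mol⁻¹ K⁻¹.
ΔS = 3.58 × 12.47 × ln(117/297) = -41.6 J/K.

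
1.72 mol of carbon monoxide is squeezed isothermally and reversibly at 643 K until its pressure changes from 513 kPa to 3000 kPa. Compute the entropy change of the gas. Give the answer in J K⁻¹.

ΔS_gas = -25.3 J/K

For an isothermal ideal gas ΔS_gas = nR ln(P₁/P₂) = 1.72 × 8.314 × ln(513/3000) = -25.3 J/K.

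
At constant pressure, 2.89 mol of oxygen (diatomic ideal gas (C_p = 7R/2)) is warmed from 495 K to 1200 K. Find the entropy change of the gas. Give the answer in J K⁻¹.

At constant pressure, ΔS = nC_p ln(T₂/T₁) with C_p = 7R/2 = 29.1 J mol⁻¹ K⁻¹.
ΔS = 2.89 × 29.1 × ln(1200/495) = 74.5 J/K.

ΔS = 74.5 J/K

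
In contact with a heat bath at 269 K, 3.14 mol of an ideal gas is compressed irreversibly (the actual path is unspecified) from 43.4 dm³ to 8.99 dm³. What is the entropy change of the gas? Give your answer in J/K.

ΔS_gas = -41.1 J/K

Entropy is a state function, so ΔS_gas depends only on the end states.
For an isothermal ideal gas ΔS_gas = nR ln(V₂/V₁) = 3.14 × 8.314 × ln(8.99/43.4) = -41.1 J/K.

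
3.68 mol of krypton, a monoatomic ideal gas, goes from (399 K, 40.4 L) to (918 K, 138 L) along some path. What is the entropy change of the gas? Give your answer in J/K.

Entropy is a state function: ΔS = nC_V ln(T₂/T₁) + nR ln(V₂/V₁), with C_V = 3R/2 = 12.47 J mol⁻¹ K⁻¹ for a monoatomic ideal gas.
ΔS = 3.68 × [12.47 × ln(918/399) + 8.314 × ln(138/40.4)] = 75.8 J/K.

ΔS = 75.8 J/K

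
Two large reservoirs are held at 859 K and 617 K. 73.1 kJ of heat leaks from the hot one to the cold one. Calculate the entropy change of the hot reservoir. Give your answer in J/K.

ΔS_hot = -85.1 J/K

The hot reservoir loses heat Q, so ΔS_hot = −Q/T_H = −73100/859 = -85.1 J/K.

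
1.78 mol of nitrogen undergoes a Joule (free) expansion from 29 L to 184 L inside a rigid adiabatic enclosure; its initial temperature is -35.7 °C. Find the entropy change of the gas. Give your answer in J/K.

No heat is exchanged and no work is done, so the ideal-gas temperature stays constant.
Entropy is a state function; using a reversible isothermal path, ΔS_gas = nR ln(V₂/V₁) = 1.78 × 8.314 × ln(184/29) = 27.3 J/K.

ΔS_gas = 27.3 J/K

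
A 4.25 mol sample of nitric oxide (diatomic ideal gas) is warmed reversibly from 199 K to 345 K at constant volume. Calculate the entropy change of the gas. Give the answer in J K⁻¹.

ΔS = 48.6 J/K

At constant volume, ΔS = nC_V ln(T₂/T₁) with C_V = 5R/2 = 20.79 J mol⁻¹ K⁻¹.
ΔS = 4.25 × 20.79 × ln(345/199) = 48.6 J/K.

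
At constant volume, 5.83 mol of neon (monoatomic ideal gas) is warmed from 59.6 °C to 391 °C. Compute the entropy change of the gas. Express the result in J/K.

ΔS = 50.2 J/K

In kelvin: T₁ = 332.75 K, T₂ = 664.15 K. At constant volume, ΔS = nC_V ln(T₂/T₁) with C_V = 3R/2 = 12.47 J mol⁻¹ K⁻¹.
ΔS = 5.83 × 12.47 × ln(664.15/332.75) = 50.2 J/K.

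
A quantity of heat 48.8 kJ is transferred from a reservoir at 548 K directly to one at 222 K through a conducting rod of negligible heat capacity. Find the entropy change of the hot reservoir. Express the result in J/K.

ΔS_hot = -89.1 J/K

The hot reservoir loses heat Q, so ΔS_hot = −Q/T_H = −48800/548 = -89.1 J/K.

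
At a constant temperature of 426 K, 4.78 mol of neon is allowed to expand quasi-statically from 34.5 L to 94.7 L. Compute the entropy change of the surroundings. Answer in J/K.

For an isothermal ideal gas ΔS_gas = nR ln(V₂/V₁) = 4.78 × 8.314 × ln(94.7/34.5) = 40.1 J/K.
The process is reversible, so ΔS_surr = −ΔS_gas = -40.1 J/K and ΔS_universe = 0.

ΔS_surr = -40.1 J/K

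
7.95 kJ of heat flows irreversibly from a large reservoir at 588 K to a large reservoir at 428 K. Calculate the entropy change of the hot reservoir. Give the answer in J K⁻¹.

The hot reservoir loses heat Q, so ΔS_hot = −Q/T_H = −7950/588 = -13.5 J/K.

ΔS_hot = -13.5 J/K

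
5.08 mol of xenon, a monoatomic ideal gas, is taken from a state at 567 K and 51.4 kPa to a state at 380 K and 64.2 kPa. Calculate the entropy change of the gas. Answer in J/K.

ΔS = -51.6 J/K

ΔS = nC_p ln(T₂/T₁) − nR ln(P₂/P₁), with C_p = 5R/2 = 20.79 J mol⁻¹ K⁻¹ for a monoatomic ideal gas.
ΔS = 5.08 × [20.79 × ln(380/567) − 8.314 × ln(64.2/51.4)] = -51.6 J/K.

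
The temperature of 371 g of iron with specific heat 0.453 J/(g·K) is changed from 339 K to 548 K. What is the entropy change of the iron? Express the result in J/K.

ΔS = 80.7 J/K

ΔS = ∫dQ_rev/T = m c ln(T₂/T₁) = 371 × 0.453 × ln(548/339) = 80.7 J/K.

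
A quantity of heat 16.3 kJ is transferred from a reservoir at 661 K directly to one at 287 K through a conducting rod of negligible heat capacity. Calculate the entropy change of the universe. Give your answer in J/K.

ΔS_hot = −Q/T_H = −16300/661 = -24.66 J/K and ΔS_cold = +Q/T_C = 16300/287 = 56.79 J/K.
ΔS_total = -24.66 + 56.79 = 32.1 J/K, positive as the second law requires.

ΔS_total = 32.1 J/K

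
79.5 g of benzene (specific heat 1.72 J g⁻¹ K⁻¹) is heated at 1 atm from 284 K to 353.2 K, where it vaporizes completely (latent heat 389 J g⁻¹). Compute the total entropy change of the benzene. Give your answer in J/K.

ΔS = 117 J/K

Warming step: ΔS₁ = m c ln(T_tr/T_i) = 79.5 × 1.72 × ln(353.2/284) = 29.82 J/K.
Phase change: ΔS₂ = +mL/T_tr = 79.5 × 389 / 353.2 = 87.56 J/K.
ΔS_total = (29.82) + (87.56) = 117 J/K.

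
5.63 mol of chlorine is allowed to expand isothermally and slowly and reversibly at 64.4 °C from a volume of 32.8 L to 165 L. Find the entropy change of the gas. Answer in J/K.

ΔS_gas = 75.6 J/K

For an isothermal ideal gas ΔS_gas = nR ln(V₂/V₁) = 5.63 × 8.314 × ln(165/32.8) = 75.6 J/K.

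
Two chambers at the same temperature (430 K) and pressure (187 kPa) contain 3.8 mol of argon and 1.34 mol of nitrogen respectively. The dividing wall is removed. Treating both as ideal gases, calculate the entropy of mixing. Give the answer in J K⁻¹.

ΔS_mix = 24.5 J/K

Mole fractions: x_A = 3.8/5.14 = 0.739, x_B = 0.261.
ΔS_mix = −R(n_A ln x_A + n_B ln x_B) = −8.314 × (3.8 ln 0.739 + 1.34 ln 0.261) = 24.5 J/K.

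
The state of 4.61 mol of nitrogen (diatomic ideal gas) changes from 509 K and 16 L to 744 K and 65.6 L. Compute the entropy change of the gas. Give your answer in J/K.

ΔS = 90.5 J/K

Entropy is a state function: ΔS = nC_V ln(T₂/T₁) + nR ln(V₂/V₁), with C_V = 5R/2 = 20.79 J mol⁻¹ K⁻¹ for a diatomic ideal gas.
ΔS = 4.61 × [20.79 × ln(744/509) + 8.314 × ln(65.6/16)] = 90.5 J/K.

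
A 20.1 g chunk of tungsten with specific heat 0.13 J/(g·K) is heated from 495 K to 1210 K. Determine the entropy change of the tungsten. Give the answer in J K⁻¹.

ΔS = 2.34 J/K

ΔS = ∫dQ_rev/T = m c ln(T₂/T₁) = 20.1 × 0.13 × ln(1210/495) = 2.34 J/K.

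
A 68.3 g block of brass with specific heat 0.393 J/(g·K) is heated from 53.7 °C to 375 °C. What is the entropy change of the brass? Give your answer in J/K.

In kelvin: T₁ = 326.85 K, T₂ = 648.15 K. ΔS = ∫dQ_rev/T = m c ln(T₂/T₁) = 68.3 × 0.393 × ln(648.15/326.85) = 18.4 J/K.

ΔS = 18.4 J/K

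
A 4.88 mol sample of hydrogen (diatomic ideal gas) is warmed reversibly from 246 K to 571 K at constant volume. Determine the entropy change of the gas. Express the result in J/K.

ΔS = 85.4 J/K

At constant volume, ΔS = nC_V ln(T₂/T₁) with C_V = 5R/2 = 20.79 J mol⁻¹ K⁻¹.
ΔS = 4.88 × 20.79 × ln(571/246) = 85.4 J/K.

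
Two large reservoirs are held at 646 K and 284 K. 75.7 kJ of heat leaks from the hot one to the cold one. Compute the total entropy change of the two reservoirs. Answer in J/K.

ΔS_total = 149 J/K

ΔS_hot = −Q/T_H = −75700/646 = -117.2 J/K and ΔS_cold = +Q/T_C = 75700/284 = 266.5 J/K.
ΔS_total = -117.2 + 266.5 = 149 J/K, positive as the second law requires.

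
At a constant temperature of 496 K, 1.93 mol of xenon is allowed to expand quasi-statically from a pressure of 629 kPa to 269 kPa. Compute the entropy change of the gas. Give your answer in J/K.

For an isothermal ideal gas ΔS_gas = nR ln(P₁/P₂) = 1.93 × 8.314 × ln(629/269) = 13.6 J/K.

ΔS_gas = 13.6 J/K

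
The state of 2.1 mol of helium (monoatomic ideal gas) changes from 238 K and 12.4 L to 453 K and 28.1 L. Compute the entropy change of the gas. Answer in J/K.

Entropy is a state function: ΔS = nC_V ln(T₂/T₁) + nR ln(V₂/V₁), with C_V = 3R/2 = 12.47 J mol⁻¹ K⁻¹ for a monoatomic ideal gas.
ΔS = 2.1 × [12.47 × ln(453/238) + 8.314 × ln(28.1/12.4)] = 31.1 J/K.

ΔS = 31.1 J/K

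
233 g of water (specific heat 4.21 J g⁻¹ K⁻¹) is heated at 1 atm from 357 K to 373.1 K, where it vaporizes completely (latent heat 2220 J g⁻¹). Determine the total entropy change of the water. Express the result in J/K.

ΔS = 1430 J/K

Warming step: ΔS₁ = m c ln(T_tr/T_i) = 233 × 4.21 × ln(373.1/357) = 43.27 J/K.
Phase change: ΔS₂ = +mL/T_tr = 233 × 2220 / 373.1 = 1386 J/K.
ΔS_total = (43.27) + (1386) = 1430 J/K.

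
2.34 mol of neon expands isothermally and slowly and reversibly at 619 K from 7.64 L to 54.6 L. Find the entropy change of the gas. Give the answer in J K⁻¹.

ΔS_gas = 38.3 J/K

For an isothermal ideal gas ΔS_gas = nR ln(V₂/V₁) = 2.34 × 8.314 × ln(54.6/7.64) = 38.3 J/K.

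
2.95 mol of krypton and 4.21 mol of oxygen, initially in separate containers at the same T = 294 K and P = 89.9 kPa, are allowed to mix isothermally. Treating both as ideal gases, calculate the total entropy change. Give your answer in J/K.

Mole fractions: x_A = 2.95/7.16 = 0.412, x_B = 0.588.
ΔS_mix = −R(n_A ln x_A + n_B ln x_B) = −8.314 × (2.95 ln 0.412 + 4.21 ln 0.588) = 40.3 J/K.

ΔS_mix = 40.3 J/K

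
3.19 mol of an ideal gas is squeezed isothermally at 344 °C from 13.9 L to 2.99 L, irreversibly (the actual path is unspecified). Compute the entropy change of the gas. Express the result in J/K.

ΔS_gas = -40.8 J/K

Entropy is a state function, so ΔS_gas depends only on the end states.
For an isothermal ideal gas ΔS_gas = nR ln(V₂/V₁) = 3.19 × 8.314 × ln(2.99/13.9) = -40.8 J/K.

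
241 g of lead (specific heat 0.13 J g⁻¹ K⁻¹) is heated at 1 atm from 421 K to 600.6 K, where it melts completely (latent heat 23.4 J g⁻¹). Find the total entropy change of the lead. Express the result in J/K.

ΔS = 20.5 J/K

Warming step: ΔS₁ = m c ln(T_tr/T_i) = 241 × 0.13 × ln(600.6/421) = 11.13 J/K.
Phase change: ΔS₂ = +mL/T_tr = 241 × 23.4 / 600.6 = 9.39 J/K.
ΔS_total = (11.13) + (9.39) = 20.5 J/K.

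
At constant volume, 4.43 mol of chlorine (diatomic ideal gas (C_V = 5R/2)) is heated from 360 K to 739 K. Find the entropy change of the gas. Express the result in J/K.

ΔS = 66.2 J/K

At constant volume, ΔS = nC_V ln(T₂/T₁) with C_V = 5R/2 = 20.79 J mol⁻¹ K⁻¹.
ΔS = 4.43 × 20.79 × ln(739/360) = 66.2 J/K.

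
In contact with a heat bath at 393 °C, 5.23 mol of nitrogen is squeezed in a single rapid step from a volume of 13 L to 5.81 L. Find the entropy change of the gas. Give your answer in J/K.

Entropy is a state function, so ΔS_gas depends only on the end states.
For an isothermal ideal gas ΔS_gas = nR ln(V₂/V₁) = 5.23 × 8.314 × ln(5.81/13) = -35 J/K.

ΔS_gas = -35 J/K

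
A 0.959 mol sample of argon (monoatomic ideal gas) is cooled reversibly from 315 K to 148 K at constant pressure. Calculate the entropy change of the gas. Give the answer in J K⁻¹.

At constant pressure, ΔS = nC_p ln(T₂/T₁) with C_p = 5R/2 = 20.79 J mol⁻¹ K⁻¹.
ΔS = 0.959 × 20.79 × ln(148/315) = -15.1 J/K.

ΔS = -15.1 J/K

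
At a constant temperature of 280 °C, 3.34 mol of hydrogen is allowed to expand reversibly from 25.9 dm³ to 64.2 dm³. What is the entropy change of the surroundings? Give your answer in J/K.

ΔS_surr = -25.2 J/K

For an isothermal ideal gas ΔS_gas = nR ln(V₂/V₁) = 3.34 × 8.314 × ln(64.2/25.9) = 25.2 J/K.
The process is reversible, so ΔS_surr = −ΔS_gas = -25.2 J/K and ΔS_universe = 0.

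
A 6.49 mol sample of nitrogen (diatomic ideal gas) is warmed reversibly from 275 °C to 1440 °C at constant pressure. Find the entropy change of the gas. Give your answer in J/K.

ΔS = 215 J/K

In kelvin: T₁ = 548.15 K, T₂ = 1713.15 K. At constant pressure, ΔS = nC_p ln(T₂/T₁) with C_p = 7R/2 = 29.1 J mol⁻¹ K⁻¹.
ΔS = 6.49 × 29.1 × ln(1713.15/548.15) = 215 J/K.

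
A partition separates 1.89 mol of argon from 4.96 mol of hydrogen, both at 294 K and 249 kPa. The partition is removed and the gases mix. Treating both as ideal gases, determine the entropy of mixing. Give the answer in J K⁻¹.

ΔS_mix = 33.5 J/K

Mole fractions: x_A = 1.89/6.85 = 0.276, x_B = 0.724.
ΔS_mix = −R(n_A ln x_A + n_B ln x_B) = −8.314 × (1.89 ln 0.276 + 4.96 ln 0.724) = 33.5 J/K.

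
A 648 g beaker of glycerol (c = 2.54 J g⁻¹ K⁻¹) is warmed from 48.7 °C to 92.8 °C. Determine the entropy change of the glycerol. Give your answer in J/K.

ΔS = 211 J/K

In kelvin: T₁ = 321.85 K, T₂ = 365.95 K. ΔS = ∫dQ_rev/T = m c ln(T₂/T₁) = 648 × 2.54 × ln(365.95/321.85) = 211 J/K.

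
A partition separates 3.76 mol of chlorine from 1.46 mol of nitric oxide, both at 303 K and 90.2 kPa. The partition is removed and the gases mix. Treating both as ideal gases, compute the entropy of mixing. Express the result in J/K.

Mole fractions: x_A = 3.76/5.22 = 0.72, x_B = 0.28.
ΔS_mix = −R(n_A ln x_A + n_B ln x_B) = −8.314 × (3.76 ln 0.72 + 1.46 ln 0.28) = 25.7 J/K.

ΔS_mix = 25.7 J/K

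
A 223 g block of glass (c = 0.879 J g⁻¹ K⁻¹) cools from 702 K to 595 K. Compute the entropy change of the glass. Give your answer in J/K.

ΔS = -32.4 J/K

ΔS = ∫dQ_rev/T = m c ln(T₂/T₁) = 223 × 0.879 × ln(595/702) = -32.4 J/K.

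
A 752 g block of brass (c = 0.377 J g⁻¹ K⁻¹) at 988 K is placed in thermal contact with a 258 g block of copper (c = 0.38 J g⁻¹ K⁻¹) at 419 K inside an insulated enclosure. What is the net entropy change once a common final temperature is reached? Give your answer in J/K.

ΔS_total = 23 J/K

Energy balance: T_f = (m₁c₁T₁ + m₂c₂T₂)/(m₁c₁ + m₂c₂) = 841.79 K.
ΔS₁ = m₁c₁ ln(T_f/T₁) = 283.504 × ln(841.79/988) = -45.4 J/K.
ΔS₂ = m₂c₂ ln(T_f/T₂) = 98.04 × ln(841.79/419) = 68.4 J/K.
ΔS_total = -45.4 + 68.4 = 23 J/K.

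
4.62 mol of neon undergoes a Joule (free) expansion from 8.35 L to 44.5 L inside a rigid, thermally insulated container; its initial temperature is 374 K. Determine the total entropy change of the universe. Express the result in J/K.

No heat is exchanged and no work is done, so the ideal-gas temperature stays constant.
Entropy is a state function; using a reversible isothermal path, ΔS_gas = nR ln(V₂/V₁) = 4.62 × 8.314 × ln(44.5/8.35) = 64.3 J/K.
The insulated surroundings exchange no heat, so ΔS_surr = 0 and ΔS_universe = ΔS_gas.

ΔS_universe = 64.3 J/K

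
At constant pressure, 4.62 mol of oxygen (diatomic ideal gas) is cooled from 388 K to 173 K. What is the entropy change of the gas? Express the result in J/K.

At constant pressure, ΔS = nC_p ln(T₂/T₁) with C_p = 7R/2 = 29.1 J mol⁻¹ K⁻¹.
ΔS = 4.62 × 29.1 × ln(173/388) = -109 J/K.

ΔS = -109 J/K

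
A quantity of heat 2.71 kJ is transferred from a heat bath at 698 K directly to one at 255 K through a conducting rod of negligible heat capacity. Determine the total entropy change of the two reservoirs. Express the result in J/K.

ΔS_hot = −Q/T_H = −2710/698 = -3.8825 J/K and ΔS_cold = +Q/T_C = 2710/255 = 10.627 J/K.
ΔS_total = -3.8825 + 10.627 = 6.74 J/K, positive as the second law requires.

ΔS_total = 6.74 J/K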